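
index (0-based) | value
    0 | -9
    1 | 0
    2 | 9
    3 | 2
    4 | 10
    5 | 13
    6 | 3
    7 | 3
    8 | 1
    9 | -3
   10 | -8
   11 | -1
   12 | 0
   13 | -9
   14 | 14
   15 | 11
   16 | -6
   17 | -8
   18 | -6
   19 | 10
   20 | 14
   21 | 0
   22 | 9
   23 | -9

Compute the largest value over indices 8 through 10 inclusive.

Elements at indices 8..10: 1, -3, -8
max(1, -3, -8) = 1

1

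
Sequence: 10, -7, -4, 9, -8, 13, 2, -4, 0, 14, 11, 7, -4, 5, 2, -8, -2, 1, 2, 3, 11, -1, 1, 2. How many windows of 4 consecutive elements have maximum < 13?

(10, -7, -4, 9) → max 10  < 13 ✓
(-7, -4, 9, -8) → max 9  < 13 ✓
(-4, 9, -8, 13) → max 13
(9, -8, 13, 2) → max 13
(-8, 13, 2, -4) → max 13
(13, 2, -4, 0) → max 13
(2, -4, 0, 14) → max 14
(-4, 0, 14, 11) → max 14
(0, 14, 11, 7) → max 14
(14, 11, 7, -4) → max 14
(11, 7, -4, 5) → max 11  < 13 ✓
(7, -4, 5, 2) → max 7  < 13 ✓
(-4, 5, 2, -8) → max 5  < 13 ✓
(5, 2, -8, -2) → max 5  < 13 ✓
(2, -8, -2, 1) → max 2  < 13 ✓
(-8, -2, 1, 2) → max 2  < 13 ✓
(-2, 1, 2, 3) → max 3  < 13 ✓
(1, 2, 3, 11) → max 11  < 13 ✓
(2, 3, 11, -1) → max 11  < 13 ✓
(3, 11, -1, 1) → max 11  < 13 ✓
(11, -1, 1, 2) → max 11  < 13 ✓
13 windows satisfy the condition.

13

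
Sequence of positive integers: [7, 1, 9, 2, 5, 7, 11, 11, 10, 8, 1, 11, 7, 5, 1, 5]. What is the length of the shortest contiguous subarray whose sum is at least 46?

5

Extend right; whenever the sum reaches 46, record the length and shrink from the left:
add 7: running sum 7 < 46
add 1: running sum 8 < 46
add 9: running sum 17 < 46
add 2: running sum 19 < 46
add 5: running sum 24 < 46
add 7: running sum 31 < 46
add 11: running sum 42 < 46
add 11: shortest ending here [1, 9, 2, 5, 7, 11, 11] sum 46, len 7
add 10: shortest ending here [2, 5, 7, 11, 11, 10] sum 46, len 6
add 8: shortest ending here [7, 11, 11, 10, 8] sum 47, len 5
add 1: shortest ending here [7, 11, 11, 10, 8, 1] sum 48, len 6
add 11: shortest ending here [11, 11, 10, 8, 1, 11] sum 52, len 6
add 7: shortest ending here [11, 10, 8, 1, 11, 7] sum 48, len 6
add 5: shortest ending here [11, 10, 8, 1, 11, 7, 5] sum 53, len 7
add 1: shortest ending here [11, 10, 8, 1, 11, 7, 5, 1] sum 54, len 8
add 5: shortest ending here [10, 8, 1, 11, 7, 5, 1, 5] sum 48, len 8
Shortest qualifying length: 5.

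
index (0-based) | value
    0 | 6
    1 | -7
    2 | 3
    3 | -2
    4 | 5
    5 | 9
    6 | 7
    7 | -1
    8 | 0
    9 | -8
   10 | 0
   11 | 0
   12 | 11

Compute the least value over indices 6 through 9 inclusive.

Elements at indices 6..9: 7, -1, 0, -8
min(7, -1, 0, -8) = -8

-8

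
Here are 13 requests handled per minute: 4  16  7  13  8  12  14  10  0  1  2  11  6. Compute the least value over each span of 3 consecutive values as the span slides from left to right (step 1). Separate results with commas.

4, 7, 7, 8, 8, 10, 0, 0, 0, 1, 2

4 16 7 → min 4
16 7 13 → min 7
7 13 8 → min 7
13 8 12 → min 8
8 12 14 → min 8
12 14 10 → min 10
14 10 0 → min 0
10 0 1 → min 0
0 1 2 → min 0
1 2 11 → min 1
2 11 6 → min 2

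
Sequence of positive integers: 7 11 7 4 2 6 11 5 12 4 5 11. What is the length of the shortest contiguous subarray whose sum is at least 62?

9

Extend right; whenever the sum reaches 62, record the length and shrink from the left:
add 7: running sum 7 < 62
add 11: running sum 18 < 62
add 7: running sum 25 < 62
add 4: running sum 29 < 62
add 2: running sum 31 < 62
add 6: running sum 37 < 62
add 11: running sum 48 < 62
add 5: running sum 53 < 62
end 8: [7, 11, 7, 4, 2, 6, 11, 5, 12] sum 65, len 9
end 9: [11, 7, 4, 2, 6, 11, 5, 12, 4] sum 62, len 9
end 10: [11, 7, 4, 2, 6, 11, 5, 12, 4, 5] sum 67, len 10
end 11: [7, 4, 2, 6, 11, 5, 12, 4, 5, 11] sum 67, len 10
Shortest qualifying length: 9.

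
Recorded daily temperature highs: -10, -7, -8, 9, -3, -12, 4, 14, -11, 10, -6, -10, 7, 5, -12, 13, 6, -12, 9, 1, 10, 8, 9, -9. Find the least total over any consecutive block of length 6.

-31

-10 -7 -8 9 -3 -12 → sum -31
-7 -8 9 -3 -12 4 → sum -17
-8 9 -3 -12 4 14 → sum 4
9 -3 -12 4 14 -11 → sum 1
-3 -12 4 14 -11 10 → sum 2
-12 4 14 -11 10 -6 → sum -1
4 14 -11 10 -6 -10 → sum 1
14 -11 10 -6 -10 7 → sum 4
-11 10 -6 -10 7 5 → sum -5
10 -6 -10 7 5 -12 → sum -6
-6 -10 7 5 -12 13 → sum -3
-10 7 5 -12 13 6 → sum 9
7 5 -12 13 6 -12 → sum 7
5 -12 13 6 -12 9 → sum 9
-12 13 6 -12 9 1 → sum 5
13 6 -12 9 1 10 → sum 27
6 -12 9 1 10 8 → sum 22
-12 9 1 10 8 9 → sum 25
9 1 10 8 9 -9 → sum 28
Least of these is -31.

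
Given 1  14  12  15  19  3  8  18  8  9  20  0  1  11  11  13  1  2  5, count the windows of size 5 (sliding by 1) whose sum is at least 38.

12

(1, 14, 12, 15, 19) → sum 61  ≥ 38 ✓
(14, 12, 15, 19, 3) → sum 63  ≥ 38 ✓
(12, 15, 19, 3, 8) → sum 57  ≥ 38 ✓
(15, 19, 3, 8, 18) → sum 63  ≥ 38 ✓
(19, 3, 8, 18, 8) → sum 56  ≥ 38 ✓
(3, 8, 18, 8, 9) → sum 46  ≥ 38 ✓
(8, 18, 8, 9, 20) → sum 63  ≥ 38 ✓
(18, 8, 9, 20, 0) → sum 55  ≥ 38 ✓
(8, 9, 20, 0, 1) → sum 38  ≥ 38 ✓
(9, 20, 0, 1, 11) → sum 41  ≥ 38 ✓
(20, 0, 1, 11, 11) → sum 43  ≥ 38 ✓
(0, 1, 11, 11, 13) → sum 36
(1, 11, 11, 13, 1) → sum 37
(11, 11, 13, 1, 2) → sum 38  ≥ 38 ✓
(11, 13, 1, 2, 5) → sum 32
12 windows satisfy the condition.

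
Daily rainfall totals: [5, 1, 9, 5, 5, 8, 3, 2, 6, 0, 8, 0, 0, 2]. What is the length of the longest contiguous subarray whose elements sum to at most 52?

13

Extend to the right; shrink from the left whenever the sum exceeds 52:
→ 5: sum 5, len 1
→ 1: sum 6, len 2
→ 9: sum 15, len 3
→ 5: sum 20, len 4
→ 5: sum 25, len 5
→ 8: sum 33, len 6
→ 3: sum 36, len 7
→ 2: sum 38, len 8
→ 6: sum 44, len 9
→ 0: sum 44, len 10
→ 8: sum 52, len 11
→ 0: sum 52, len 12
→ 0: sum 52, len 13
→ 2 (dropped 5): sum 49, len 13
Longest length seen: 13.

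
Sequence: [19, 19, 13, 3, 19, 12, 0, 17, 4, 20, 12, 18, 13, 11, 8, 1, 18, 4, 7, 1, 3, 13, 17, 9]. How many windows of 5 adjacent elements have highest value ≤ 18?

10

[19, 19, 13, 3, 19] → max 19
[19, 13, 3, 19, 12] → max 19
[13, 3, 19, 12, 0] → max 19
[3, 19, 12, 0, 17] → max 19
[19, 12, 0, 17, 4] → max 19
[12, 0, 17, 4, 20] → max 20
[0, 17, 4, 20, 12] → max 20
[17, 4, 20, 12, 18] → max 20
[4, 20, 12, 18, 13] → max 20
[20, 12, 18, 13, 11] → max 20
[12, 18, 13, 11, 8] → max 18  ≤ 18 ✓
[18, 13, 11, 8, 1] → max 18  ≤ 18 ✓
[13, 11, 8, 1, 18] → max 18  ≤ 18 ✓
[11, 8, 1, 18, 4] → max 18  ≤ 18 ✓
[8, 1, 18, 4, 7] → max 18  ≤ 18 ✓
[1, 18, 4, 7, 1] → max 18  ≤ 18 ✓
[18, 4, 7, 1, 3] → max 18  ≤ 18 ✓
[4, 7, 1, 3, 13] → max 13  ≤ 18 ✓
[7, 1, 3, 13, 17] → max 17  ≤ 18 ✓
[1, 3, 13, 17, 9] → max 17  ≤ 18 ✓
10 windows satisfy the condition.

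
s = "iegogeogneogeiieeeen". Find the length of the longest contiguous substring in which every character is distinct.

4

add i: [i] len 1
add e: [i, e] len 2
add g: [i, e, g] len 3
add o: [i, e, g, o] len 4
add g (repeat g, move left end past it): [o, g] len 2
add e: [o, g, e] len 3
add o (repeat o, move left end past it): [g, e, o] len 3
add g (repeat g, move left end past it): [e, o, g] len 3
add n: [e, o, g, n] len 4
add e (repeat e, move left end past it): [o, g, n, e] len 4
add o (repeat o, move left end past it): [g, n, e, o] len 4
add g (repeat g, move left end past it): [n, e, o, g] len 4
add e (repeat e, move left end past it): [o, g, e] len 3
add i: [o, g, e, i] len 4
add i (repeat i, move left end past it): [i] len 1
add e: [i, e] len 2
add e (repeat e, move left end past it): [e] len 1
add e (repeat e, move left end past it): [e] len 1
add e (repeat e, move left end past it): [e] len 1
add n: [e, n] len 2
Longest all-distinct length: 4.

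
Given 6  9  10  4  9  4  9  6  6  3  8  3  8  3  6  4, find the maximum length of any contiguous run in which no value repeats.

add 6: [6] len 1
add 9: [6, 9] len 2
add 10: [6, 9, 10] len 3
add 4: [6, 9, 10, 4] len 4
add 9 (repeat 9, move left end past it): [10, 4, 9] len 3
add 4 (repeat 4, move left end past it): [9, 4] len 2
add 9 (repeat 9, move left end past it): [4, 9] len 2
add 6: [4, 9, 6] len 3
add 6 (repeat 6, move left end past it): [6] len 1
add 3: [6, 3] len 2
add 8: [6, 3, 8] len 3
add 3 (repeat 3, move left end past it): [8, 3] len 2
add 8 (repeat 8, move left end past it): [3, 8] len 2
add 3 (repeat 3, move left end past it): [8, 3] len 2
add 6: [8, 3, 6] len 3
add 4: [8, 3, 6, 4] len 4
Longest all-distinct length: 4.

4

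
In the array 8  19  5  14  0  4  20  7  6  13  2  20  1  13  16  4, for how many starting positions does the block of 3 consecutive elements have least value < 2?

6

8 19 5 → min 5
19 5 14 → min 5
5 14 0 → min 0  < 2 ✓
14 0 4 → min 0  < 2 ✓
0 4 20 → min 0  < 2 ✓
4 20 7 → min 4
20 7 6 → min 6
7 6 13 → min 6
6 13 2 → min 2
13 2 20 → min 2
2 20 1 → min 1  < 2 ✓
20 1 13 → min 1  < 2 ✓
1 13 16 → min 1  < 2 ✓
13 16 4 → min 4
6 windows satisfy the condition.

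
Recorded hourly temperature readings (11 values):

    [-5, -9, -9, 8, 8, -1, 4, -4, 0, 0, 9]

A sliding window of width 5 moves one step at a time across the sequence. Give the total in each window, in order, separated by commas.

-7, -3, 10, 15, 7, -1, 9

-5 -9 -9 8 8 → sum -7
-9 -9 8 8 -1 → sum -3
-9 8 8 -1 4 → sum 10
8 8 -1 4 -4 → sum 15
8 -1 4 -4 0 → sum 7
-1 4 -4 0 0 → sum -1
4 -4 0 0 9 → sum 9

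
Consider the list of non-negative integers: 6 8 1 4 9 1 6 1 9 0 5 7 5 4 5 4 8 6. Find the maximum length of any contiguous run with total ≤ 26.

6

Extend to the right; shrink from the left whenever the sum exceeds 26:
[6] sum 6 len 1
[6, 8] sum 14 len 2
[6, 8, 1] sum 15 len 3
[6, 8, 1, 4] sum 19 len 4
[8, 1, 4, 9] sum 22 len 4
[8, 1, 4, 9, 1] sum 23 len 5
[1, 4, 9, 1, 6] sum 21 len 5
[1, 4, 9, 1, 6, 1] sum 22 len 6
[9, 1, 6, 1, 9] sum 26 len 5
[9, 1, 6, 1, 9, 0] sum 26 len 6
[1, 6, 1, 9, 0, 5] sum 22 len 6
[1, 9, 0, 5, 7] sum 22 len 5
[9, 0, 5, 7, 5] sum 26 len 5
[0, 5, 7, 5, 4] sum 21 len 5
[0, 5, 7, 5, 4, 5] sum 26 len 6
[7, 5, 4, 5, 4] sum 25 len 5
[5, 4, 5, 4, 8] sum 26 len 5
[5, 4, 8, 6] sum 23 len 4
Longest length seen: 6.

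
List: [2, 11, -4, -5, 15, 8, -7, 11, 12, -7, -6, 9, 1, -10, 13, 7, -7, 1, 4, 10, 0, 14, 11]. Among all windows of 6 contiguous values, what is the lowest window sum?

-1

[2, 11, -4, -5, 15, 8] → sum 27
[11, -4, -5, 15, 8, -7] → sum 18
[-4, -5, 15, 8, -7, 11] → sum 18
[-5, 15, 8, -7, 11, 12] → sum 34
[15, 8, -7, 11, 12, -7] → sum 32
[8, -7, 11, 12, -7, -6] → sum 11
[-7, 11, 12, -7, -6, 9] → sum 12
[11, 12, -7, -6, 9, 1] → sum 20
[12, -7, -6, 9, 1, -10] → sum -1
[-7, -6, 9, 1, -10, 13] → sum 0
[-6, 9, 1, -10, 13, 7] → sum 14
[9, 1, -10, 13, 7, -7] → sum 13
[1, -10, 13, 7, -7, 1] → sum 5
[-10, 13, 7, -7, 1, 4] → sum 8
[13, 7, -7, 1, 4, 10] → sum 28
[7, -7, 1, 4, 10, 0] → sum 15
[-7, 1, 4, 10, 0, 14] → sum 22
[1, 4, 10, 0, 14, 11] → sum 40
Lowest of these is -1.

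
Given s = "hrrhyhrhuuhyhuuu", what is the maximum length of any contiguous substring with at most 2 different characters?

[h] 1 distinct, len 1
[h, r] 2 distinct, len 2
[h, r, r] 2 distinct, len 3
[h, r, r, h] 2 distinct, len 4
[h, y] 2 distinct, len 2
[h, y, h] 2 distinct, len 3
[h, r] 2 distinct, len 2
[h, r, h] 2 distinct, len 3
[h, u] 2 distinct, len 2
[h, u, u] 2 distinct, len 3
[h, u, u, h] 2 distinct, len 4
[h, y] 2 distinct, len 2
[h, y, h] 2 distinct, len 3
[h, u] 2 distinct, len 2
[h, u, u] 2 distinct, len 3
[h, u, u, u] 2 distinct, len 4
Longest length with ≤2 distinct: 4.

4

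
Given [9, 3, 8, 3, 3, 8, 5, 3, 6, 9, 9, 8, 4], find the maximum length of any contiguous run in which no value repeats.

add 9: [9] len 1
add 3: [9, 3] len 2
add 8: [9, 3, 8] len 3
add 3 (repeat 3, move left end past it): [8, 3] len 2
add 3 (repeat 3, move left end past it): [3] len 1
add 8: [3, 8] len 2
add 5: [3, 8, 5] len 3
add 3 (repeat 3, move left end past it): [8, 5, 3] len 3
add 6: [8, 5, 3, 6] len 4
add 9: [8, 5, 3, 6, 9] len 5
add 9 (repeat 9, move left end past it): [9] len 1
add 8: [9, 8] len 2
add 4: [9, 8, 4] len 3
Longest all-distinct length: 5.

5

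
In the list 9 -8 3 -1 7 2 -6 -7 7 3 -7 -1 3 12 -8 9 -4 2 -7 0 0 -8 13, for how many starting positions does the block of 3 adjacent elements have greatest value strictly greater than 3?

(9, -8, 3) → max 9  > 3 ✓
(-8, 3, -1) → max 3
(3, -1, 7) → max 7  > 3 ✓
(-1, 7, 2) → max 7  > 3 ✓
(7, 2, -6) → max 7  > 3 ✓
(2, -6, -7) → max 2
(-6, -7, 7) → max 7  > 3 ✓
(-7, 7, 3) → max 7  > 3 ✓
(7, 3, -7) → max 7  > 3 ✓
(3, -7, -1) → max 3
(-7, -1, 3) → max 3
(-1, 3, 12) → max 12  > 3 ✓
(3, 12, -8) → max 12  > 3 ✓
(12, -8, 9) → max 12  > 3 ✓
(-8, 9, -4) → max 9  > 3 ✓
(9, -4, 2) → max 9  > 3 ✓
(-4, 2, -7) → max 2
(2, -7, 0) → max 2
(-7, 0, 0) → max 0
(0, 0, -8) → max 0
(0, -8, 13) → max 13  > 3 ✓
13 windows satisfy the condition.

13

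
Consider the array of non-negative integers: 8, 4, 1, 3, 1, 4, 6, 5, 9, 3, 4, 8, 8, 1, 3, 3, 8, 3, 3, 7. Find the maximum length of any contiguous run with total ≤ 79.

add 8: [8] sum 8, len 1
add 4: [8, 4] sum 12, len 2
add 1: [8, 4, 1] sum 13, len 3
add 3: [8, 4, 1, 3] sum 16, len 4
add 1: [8, 4, 1, 3, 1] sum 17, len 5
add 4: [8, 4, 1, 3, 1, 4] sum 21, len 6
add 6: [8, 4, 1, 3, 1, 4, 6] sum 27, len 7
add 5: [8, 4, 1, 3, 1, 4, 6, 5] sum 32, len 8
add 9: [8, 4, 1, 3, 1, 4, 6, 5, 9] sum 41, len 9
add 3: [8, 4, 1, 3, 1, 4, 6, 5, 9, 3] sum 44, len 10
add 4: [8, 4, 1, 3, 1, 4, 6, 5, 9, 3, 4] sum 48, len 11
add 8: [8, 4, 1, 3, 1, 4, 6, 5, 9, 3, 4, 8] sum 56, len 12
add 8: [8, 4, 1, 3, 1, 4, 6, 5, 9, 3, 4, 8, 8] sum 64, len 13
add 1: [8, 4, 1, 3, 1, 4, 6, 5, 9, 3, 4, 8, 8, 1] sum 65, len 14
add 3: [8, 4, 1, 3, 1, 4, 6, 5, 9, 3, 4, 8, 8, 1, 3] sum 68, len 15
add 3: [8, 4, 1, 3, 1, 4, 6, 5, 9, 3, 4, 8, 8, 1, 3, 3] sum 71, len 16
add 8: [8, 4, 1, 3, 1, 4, 6, 5, 9, 3, 4, 8, 8, 1, 3, 3, 8] sum 79, len 17
add 3: [4, 1, 3, 1, 4, 6, 5, 9, 3, 4, 8, 8, 1, 3, 3, 8, 3] sum 74, len 17
add 3: [4, 1, 3, 1, 4, 6, 5, 9, 3, 4, 8, 8, 1, 3, 3, 8, 3, 3] sum 77, len 18
add 7: [3, 1, 4, 6, 5, 9, 3, 4, 8, 8, 1, 3, 3, 8, 3, 3, 7] sum 79, len 17
Longest length seen: 18.

18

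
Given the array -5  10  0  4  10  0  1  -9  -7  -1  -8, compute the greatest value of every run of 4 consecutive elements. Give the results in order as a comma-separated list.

[-5, 10, 0, 4] → max 10
[10, 0, 4, 10] → max 10
[0, 4, 10, 0] → max 10
[4, 10, 0, 1] → max 10
[10, 0, 1, -9] → max 10
[0, 1, -9, -7] → max 1
[1, -9, -7, -1] → max 1
[-9, -7, -1, -8] → max -1

10, 10, 10, 10, 10, 1, 1, -1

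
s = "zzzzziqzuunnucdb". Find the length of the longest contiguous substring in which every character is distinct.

add z: [z] len 1
add z (repeat z, move left end past it): [z] len 1
add z (repeat z, move left end past it): [z] len 1
add z (repeat z, move left end past it): [z] len 1
add z (repeat z, move left end past it): [z] len 1
add i: [z, i] len 2
add q: [z, i, q] len 3
add z (repeat z, move left end past it): [i, q, z] len 3
add u: [i, q, z, u] len 4
add u (repeat u, move left end past it): [u] len 1
add n: [u, n] len 2
add n (repeat n, move left end past it): [n] len 1
add u: [n, u] len 2
add c: [n, u, c] len 3
add d: [n, u, c, d] len 4
add b: [n, u, c, d, b] len 5
Longest all-distinct length: 5.

5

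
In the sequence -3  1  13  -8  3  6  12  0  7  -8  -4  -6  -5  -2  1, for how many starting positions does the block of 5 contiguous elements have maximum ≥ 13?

3

(-3, 1, 13, -8, 3) → max 13  ≥ 13 ✓
(1, 13, -8, 3, 6) → max 13  ≥ 13 ✓
(13, -8, 3, 6, 12) → max 13  ≥ 13 ✓
(-8, 3, 6, 12, 0) → max 12
(3, 6, 12, 0, 7) → max 12
(6, 12, 0, 7, -8) → max 12
(12, 0, 7, -8, -4) → max 12
(0, 7, -8, -4, -6) → max 7
(7, -8, -4, -6, -5) → max 7
(-8, -4, -6, -5, -2) → max -2
(-4, -6, -5, -2, 1) → max 1
3 windows satisfy the condition.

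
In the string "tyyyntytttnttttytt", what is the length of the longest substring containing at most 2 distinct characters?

8

[t] 1 distinct, len 1
[t, y] 2 distinct, len 2
[t, y, y] 2 distinct, len 3
[t, y, y, y] 2 distinct, len 4
[y, y, y, n] 2 distinct, len 4
[n, t] 2 distinct, len 2
[t, y] 2 distinct, len 2
[t, y, t] 2 distinct, len 3
[t, y, t, t] 2 distinct, len 4
[t, y, t, t, t] 2 distinct, len 5
[t, t, t, n] 2 distinct, len 4
[t, t, t, n, t] 2 distinct, len 5
[t, t, t, n, t, t] 2 distinct, len 6
[t, t, t, n, t, t, t] 2 distinct, len 7
[t, t, t, n, t, t, t, t] 2 distinct, len 8
[t, t, t, t, y] 2 distinct, len 5
[t, t, t, t, y, t] 2 distinct, len 6
[t, t, t, t, y, t, t] 2 distinct, len 7
Longest length with ≤2 distinct: 8.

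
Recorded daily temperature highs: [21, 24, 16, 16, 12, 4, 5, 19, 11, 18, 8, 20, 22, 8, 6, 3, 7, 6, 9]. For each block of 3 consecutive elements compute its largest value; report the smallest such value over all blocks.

21 24 16 → max 24
24 16 16 → max 24
16 16 12 → max 16
16 12 4 → max 16
12 4 5 → max 12
4 5 19 → max 19
5 19 11 → max 19
19 11 18 → max 19
11 18 8 → max 18
18 8 20 → max 20
8 20 22 → max 22
20 22 8 → max 22
22 8 6 → max 22
8 6 3 → max 8
6 3 7 → max 7
3 7 6 → max 7
7 6 9 → max 9
Smallest of these is 7.

7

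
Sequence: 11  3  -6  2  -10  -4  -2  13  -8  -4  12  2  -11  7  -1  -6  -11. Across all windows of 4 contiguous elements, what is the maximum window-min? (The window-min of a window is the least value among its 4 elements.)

11 3 -6 2 → min -6
3 -6 2 -10 → min -10
-6 2 -10 -4 → min -10
2 -10 -4 -2 → min -10
-10 -4 -2 13 → min -10
-4 -2 13 -8 → min -8
-2 13 -8 -4 → min -8
13 -8 -4 12 → min -8
-8 -4 12 2 → min -8
-4 12 2 -11 → min -11
12 2 -11 7 → min -11
2 -11 7 -1 → min -11
-11 7 -1 -6 → min -11
7 -1 -6 -11 → min -11
Maximum of these is -6.

-6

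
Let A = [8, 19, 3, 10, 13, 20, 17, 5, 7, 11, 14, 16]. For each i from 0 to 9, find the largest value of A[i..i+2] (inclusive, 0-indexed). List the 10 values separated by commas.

Sliding a size-3 window across the 12 values:
(8, 19, 3) → max 19
(19, 3, 10) → max 19
(3, 10, 13) → max 13
(10, 13, 20) → max 20
(13, 20, 17) → max 20
(20, 17, 5) → max 20
(17, 5, 7) → max 17
(5, 7, 11) → max 11
(7, 11, 14) → max 14
(11, 14, 16) → max 16

19, 19, 13, 20, 20, 20, 17, 11, 14, 16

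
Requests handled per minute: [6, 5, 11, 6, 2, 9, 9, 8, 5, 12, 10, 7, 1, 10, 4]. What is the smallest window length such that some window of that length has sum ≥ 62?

8

add 6: running sum 6 < 62
add 5: running sum 11 < 62
add 11: running sum 22 < 62
add 6: running sum 28 < 62
add 2: running sum 30 < 62
add 9: running sum 39 < 62
add 9: running sum 48 < 62
add 8: running sum 56 < 62
add 5: running sum 61 < 62
add 12: shortest ending here [11, 6, 2, 9, 9, 8, 5, 12] sum 62, len 8
add 10: shortest ending here [11, 6, 2, 9, 9, 8, 5, 12, 10] sum 72, len 9
add 7: shortest ending here [2, 9, 9, 8, 5, 12, 10, 7] sum 62, len 8
add 1: shortest ending here [2, 9, 9, 8, 5, 12, 10, 7, 1] sum 63, len 9
add 10: shortest ending here [9, 8, 5, 12, 10, 7, 1, 10] sum 62, len 8
add 4: shortest ending here [9, 8, 5, 12, 10, 7, 1, 10, 4] sum 66, len 9
Shortest qualifying length: 8.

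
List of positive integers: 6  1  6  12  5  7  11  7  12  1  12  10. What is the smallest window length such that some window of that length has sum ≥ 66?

add 6: running sum 6 < 66
add 1: running sum 7 < 66
add 6: running sum 13 < 66
add 12: running sum 25 < 66
add 5: running sum 30 < 66
add 7: running sum 37 < 66
add 11: running sum 48 < 66
add 7: running sum 55 < 66
end 8: [6, 1, 6, 12, 5, 7, 11, 7, 12] sum 67, len 9
end 9: [6, 1, 6, 12, 5, 7, 11, 7, 12, 1] sum 68, len 10
end 10: [12, 5, 7, 11, 7, 12, 1, 12] sum 67, len 8
end 11: [12, 5, 7, 11, 7, 12, 1, 12, 10] sum 77, len 9
Shortest qualifying length: 8.

8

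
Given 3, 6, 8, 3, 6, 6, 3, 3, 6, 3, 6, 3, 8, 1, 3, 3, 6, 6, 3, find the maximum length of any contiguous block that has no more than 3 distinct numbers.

[3] 1 distinct, len 1
[3, 6] 2 distinct, len 2
[3, 6, 8] 3 distinct, len 3
[3, 6, 8, 3] 3 distinct, len 4
[3, 6, 8, 3, 6] 3 distinct, len 5
[3, 6, 8, 3, 6, 6] 3 distinct, len 6
[3, 6, 8, 3, 6, 6, 3] 3 distinct, len 7
[3, 6, 8, 3, 6, 6, 3, 3] 3 distinct, len 8
[3, 6, 8, 3, 6, 6, 3, 3, 6] 3 distinct, len 9
[3, 6, 8, 3, 6, 6, 3, 3, 6, 3] 3 distinct, len 10
[3, 6, 8, 3, 6, 6, 3, 3, 6, 3, 6] 3 distinct, len 11
[3, 6, 8, 3, 6, 6, 3, 3, 6, 3, 6, 3] 3 distinct, len 12
[3, 6, 8, 3, 6, 6, 3, 3, 6, 3, 6, 3, 8] 3 distinct, len 13
[3, 8, 1] 3 distinct, len 3
[3, 8, 1, 3] 3 distinct, len 4
[3, 8, 1, 3, 3] 3 distinct, len 5
[1, 3, 3, 6] 3 distinct, len 4
[1, 3, 3, 6, 6] 3 distinct, len 5
[1, 3, 3, 6, 6, 3] 3 distinct, len 6
Longest length with ≤3 distinct: 13.

13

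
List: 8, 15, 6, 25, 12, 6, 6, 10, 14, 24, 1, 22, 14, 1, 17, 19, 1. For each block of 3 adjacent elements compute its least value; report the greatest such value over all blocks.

[8, 15, 6] → min 6
[15, 6, 25] → min 6
[6, 25, 12] → min 6
[25, 12, 6] → min 6
[12, 6, 6] → min 6
[6, 6, 10] → min 6
[6, 10, 14] → min 6
[10, 14, 24] → min 10
[14, 24, 1] → min 1
[24, 1, 22] → min 1
[1, 22, 14] → min 1
[22, 14, 1] → min 1
[14, 1, 17] → min 1
[1, 17, 19] → min 1
[17, 19, 1] → min 1
Greatest of these is 10.

10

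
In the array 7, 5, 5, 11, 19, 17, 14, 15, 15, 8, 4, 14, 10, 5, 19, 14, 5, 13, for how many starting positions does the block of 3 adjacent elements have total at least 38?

7 5 5 → sum 17
5 5 11 → sum 21
5 11 19 → sum 35
11 19 17 → sum 47  ≥ 38 ✓
19 17 14 → sum 50  ≥ 38 ✓
17 14 15 → sum 46  ≥ 38 ✓
14 15 15 → sum 44  ≥ 38 ✓
15 15 8 → sum 38  ≥ 38 ✓
15 8 4 → sum 27
8 4 14 → sum 26
4 14 10 → sum 28
14 10 5 → sum 29
10 5 19 → sum 34
5 19 14 → sum 38  ≥ 38 ✓
19 14 5 → sum 38  ≥ 38 ✓
14 5 13 → sum 32
7 windows satisfy the condition.

7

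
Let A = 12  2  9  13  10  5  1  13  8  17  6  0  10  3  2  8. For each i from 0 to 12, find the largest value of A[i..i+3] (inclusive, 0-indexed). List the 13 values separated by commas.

13, 13, 13, 13, 13, 13, 17, 17, 17, 17, 10, 10, 10

(12, 2, 9, 13) → max 13
(2, 9, 13, 10) → max 13
(9, 13, 10, 5) → max 13
(13, 10, 5, 1) → max 13
(10, 5, 1, 13) → max 13
(5, 1, 13, 8) → max 13
(1, 13, 8, 17) → max 17
(13, 8, 17, 6) → max 17
(8, 17, 6, 0) → max 17
(17, 6, 0, 10) → max 17
(6, 0, 10, 3) → max 10
(0, 10, 3, 2) → max 10
(10, 3, 2, 8) → max 10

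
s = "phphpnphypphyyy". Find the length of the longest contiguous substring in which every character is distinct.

add p: [p] len 1
add h: [p, h] len 2
add p (repeat p, move left end past it): [h, p] len 2
add h (repeat h, move left end past it): [p, h] len 2
add p (repeat p, move left end past it): [h, p] len 2
add n: [h, p, n] len 3
add p (repeat p, move left end past it): [n, p] len 2
add h: [n, p, h] len 3
add y: [n, p, h, y] len 4
add p (repeat p, move left end past it): [h, y, p] len 3
add p (repeat p, move left end past it): [p] len 1
add h: [p, h] len 2
add y: [p, h, y] len 3
add y (repeat y, move left end past it): [y] len 1
add y (repeat y, move left end past it): [y] len 1
Longest all-distinct length: 4.

4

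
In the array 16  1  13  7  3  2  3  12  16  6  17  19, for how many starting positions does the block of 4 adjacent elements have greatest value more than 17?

16 1 13 7 → max 16
1 13 7 3 → max 13
13 7 3 2 → max 13
7 3 2 3 → max 7
3 2 3 12 → max 12
2 3 12 16 → max 16
3 12 16 6 → max 16
12 16 6 17 → max 17
16 6 17 19 → max 19  > 17 ✓
1 window satisfy the condition.

1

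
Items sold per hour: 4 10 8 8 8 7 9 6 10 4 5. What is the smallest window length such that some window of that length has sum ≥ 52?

add 4: running sum 4 < 52
add 10: running sum 14 < 52
add 8: running sum 22 < 52
add 8: running sum 30 < 52
add 8: running sum 38 < 52
add 7: running sum 45 < 52
add 9: shortest ending here [4, 10, 8, 8, 8, 7, 9] sum 54, len 7
add 6: shortest ending here [10, 8, 8, 8, 7, 9, 6] sum 56, len 7
add 10: shortest ending here [8, 8, 8, 7, 9, 6, 10] sum 56, len 7
add 4: shortest ending here [8, 8, 7, 9, 6, 10, 4] sum 52, len 7
add 5: shortest ending here [8, 8, 7, 9, 6, 10, 4, 5] sum 57, len 8
Shortest qualifying length: 7.

7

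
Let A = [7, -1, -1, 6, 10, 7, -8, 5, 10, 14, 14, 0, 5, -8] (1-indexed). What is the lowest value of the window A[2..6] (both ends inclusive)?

-1

Elements at indices 2..6: -1, -1, 6, 10, 7
min(-1, -1, 6, 10, 7) = -1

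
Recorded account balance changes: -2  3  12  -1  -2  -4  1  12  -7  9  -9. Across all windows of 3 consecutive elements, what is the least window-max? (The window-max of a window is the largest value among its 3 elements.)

Window maxs for each of the 9 positions:
(-2, 3, 12) → max 12
(3, 12, -1) → max 12
(12, -1, -2) → max 12
(-1, -2, -4) → max -1
(-2, -4, 1) → max 1
(-4, 1, 12) → max 12
(1, 12, -7) → max 12
(12, -7, 9) → max 12
(-7, 9, -9) → max 9
Least of these is -1.

-1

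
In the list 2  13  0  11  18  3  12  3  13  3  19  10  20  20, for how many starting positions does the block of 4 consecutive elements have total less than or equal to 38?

6

2 13 0 11 → sum 26  ≤ 38 ✓
13 0 11 18 → sum 42
0 11 18 3 → sum 32  ≤ 38 ✓
11 18 3 12 → sum 44
18 3 12 3 → sum 36  ≤ 38 ✓
3 12 3 13 → sum 31  ≤ 38 ✓
12 3 13 3 → sum 31  ≤ 38 ✓
3 13 3 19 → sum 38  ≤ 38 ✓
13 3 19 10 → sum 45
3 19 10 20 → sum 52
19 10 20 20 → sum 69
6 windows satisfy the condition.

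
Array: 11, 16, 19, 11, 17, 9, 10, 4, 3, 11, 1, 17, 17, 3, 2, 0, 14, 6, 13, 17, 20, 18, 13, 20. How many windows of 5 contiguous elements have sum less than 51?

11 16 19 11 17 → sum 74
16 19 11 17 9 → sum 72
19 11 17 9 10 → sum 66
11 17 9 10 4 → sum 51
17 9 10 4 3 → sum 43  < 51 ✓
9 10 4 3 11 → sum 37  < 51 ✓
10 4 3 11 1 → sum 29  < 51 ✓
4 3 11 1 17 → sum 36  < 51 ✓
3 11 1 17 17 → sum 49  < 51 ✓
11 1 17 17 3 → sum 49  < 51 ✓
1 17 17 3 2 → sum 40  < 51 ✓
17 17 3 2 0 → sum 39  < 51 ✓
17 3 2 0 14 → sum 36  < 51 ✓
3 2 0 14 6 → sum 25  < 51 ✓
2 0 14 6 13 → sum 35  < 51 ✓
0 14 6 13 17 → sum 50  < 51 ✓
14 6 13 17 20 → sum 70
6 13 17 20 18 → sum 74
13 17 20 18 13 → sum 81
17 20 18 13 20 → sum 88
12 windows satisfy the condition.

12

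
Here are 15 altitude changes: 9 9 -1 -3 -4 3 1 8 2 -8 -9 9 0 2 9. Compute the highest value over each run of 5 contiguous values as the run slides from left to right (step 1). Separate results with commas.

9, 9, 3, 8, 8, 8, 8, 9, 9, 9, 9

9 9 -1 -3 -4 → max 9
9 -1 -3 -4 3 → max 9
-1 -3 -4 3 1 → max 3
-3 -4 3 1 8 → max 8
-4 3 1 8 2 → max 8
3 1 8 2 -8 → max 8
1 8 2 -8 -9 → max 8
8 2 -8 -9 9 → max 9
2 -8 -9 9 0 → max 9
-8 -9 9 0 2 → max 9
-9 9 0 2 9 → max 9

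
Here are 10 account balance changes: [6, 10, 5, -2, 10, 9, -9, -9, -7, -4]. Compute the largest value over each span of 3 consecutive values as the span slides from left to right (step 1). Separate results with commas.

10, 10, 10, 10, 10, 9, -7, -4

(6, 10, 5) → max 10
(10, 5, -2) → max 10
(5, -2, 10) → max 10
(-2, 10, 9) → max 10
(10, 9, -9) → max 10
(9, -9, -9) → max 9
(-9, -9, -7) → max -7
(-9, -7, -4) → max -4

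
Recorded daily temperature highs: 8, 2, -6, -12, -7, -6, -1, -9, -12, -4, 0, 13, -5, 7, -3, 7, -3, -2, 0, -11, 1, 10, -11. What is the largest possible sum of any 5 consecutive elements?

19

[8, 2, -6, -12, -7] → sum -15
[2, -6, -12, -7, -6] → sum -29
[-6, -12, -7, -6, -1] → sum -32
[-12, -7, -6, -1, -9] → sum -35
[-7, -6, -1, -9, -12] → sum -35
[-6, -1, -9, -12, -4] → sum -32
[-1, -9, -12, -4, 0] → sum -26
[-9, -12, -4, 0, 13] → sum -12
[-12, -4, 0, 13, -5] → sum -8
[-4, 0, 13, -5, 7] → sum 11
[0, 13, -5, 7, -3] → sum 12
[13, -5, 7, -3, 7] → sum 19
[-5, 7, -3, 7, -3] → sum 3
[7, -3, 7, -3, -2] → sum 6
[-3, 7, -3, -2, 0] → sum -1
[7, -3, -2, 0, -11] → sum -9
[-3, -2, 0, -11, 1] → sum -15
[-2, 0, -11, 1, 10] → sum -2
[0, -11, 1, 10, -11] → sum -11
Largest of these is 19.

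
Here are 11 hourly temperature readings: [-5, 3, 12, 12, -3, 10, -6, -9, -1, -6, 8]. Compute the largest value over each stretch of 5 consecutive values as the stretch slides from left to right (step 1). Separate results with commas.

12, 12, 12, 12, 10, 10, 8

(-5, 3, 12, 12, -3) → max 12
(3, 12, 12, -3, 10) → max 12
(12, 12, -3, 10, -6) → max 12
(12, -3, 10, -6, -9) → max 12
(-3, 10, -6, -9, -1) → max 10
(10, -6, -9, -1, -6) → max 10
(-6, -9, -1, -6, 8) → max 8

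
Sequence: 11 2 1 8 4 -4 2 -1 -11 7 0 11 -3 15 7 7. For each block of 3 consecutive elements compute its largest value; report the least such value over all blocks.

(11, 2, 1) → max 11
(2, 1, 8) → max 8
(1, 8, 4) → max 8
(8, 4, -4) → max 8
(4, -4, 2) → max 4
(-4, 2, -1) → max 2
(2, -1, -11) → max 2
(-1, -11, 7) → max 7
(-11, 7, 0) → max 7
(7, 0, 11) → max 11
(0, 11, -3) → max 11
(11, -3, 15) → max 15
(-3, 15, 7) → max 15
(15, 7, 7) → max 15
Least of these is 2.

2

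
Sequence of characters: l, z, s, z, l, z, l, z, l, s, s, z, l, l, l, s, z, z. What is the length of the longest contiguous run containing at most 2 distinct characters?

[l] 1 distinct, len 1
[l, z] 2 distinct, len 2
[z, s] 2 distinct, len 2
[z, s, z] 2 distinct, len 3
[z, l] 2 distinct, len 2
[z, l, z] 2 distinct, len 3
[z, l, z, l] 2 distinct, len 4
[z, l, z, l, z] 2 distinct, len 5
[z, l, z, l, z, l] 2 distinct, len 6
[l, s] 2 distinct, len 2
[l, s, s] 2 distinct, len 3
[s, s, z] 2 distinct, len 3
[z, l] 2 distinct, len 2
[z, l, l] 2 distinct, len 3
[z, l, l, l] 2 distinct, len 4
[l, l, l, s] 2 distinct, len 4
[s, z] 2 distinct, len 2
[s, z, z] 2 distinct, len 3
Longest length with ≤2 distinct: 6.

6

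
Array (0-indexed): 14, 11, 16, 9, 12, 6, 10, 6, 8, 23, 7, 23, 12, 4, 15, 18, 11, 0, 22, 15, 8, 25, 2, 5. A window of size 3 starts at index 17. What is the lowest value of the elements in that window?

Elements at indices 17..19: 0, 22, 15
min(0, 22, 15) = 0

0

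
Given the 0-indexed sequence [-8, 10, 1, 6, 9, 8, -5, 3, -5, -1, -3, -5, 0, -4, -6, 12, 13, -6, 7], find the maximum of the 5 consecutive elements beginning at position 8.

Elements at indices 8..12: -5, -1, -3, -5, 0
max(-5, -1, -3, -5, 0) = 0

0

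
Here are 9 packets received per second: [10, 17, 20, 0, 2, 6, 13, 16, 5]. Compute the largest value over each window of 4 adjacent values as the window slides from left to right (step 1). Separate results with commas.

10 17 20 0 → max 20
17 20 0 2 → max 20
20 0 2 6 → max 20
0 2 6 13 → max 13
2 6 13 16 → max 16
6 13 16 5 → max 16

20, 20, 20, 13, 16, 16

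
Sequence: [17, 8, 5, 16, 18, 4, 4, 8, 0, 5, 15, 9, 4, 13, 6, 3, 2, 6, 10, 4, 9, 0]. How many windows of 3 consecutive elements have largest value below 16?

15

17 8 5 → max 17
8 5 16 → max 16
5 16 18 → max 18
16 18 4 → max 18
18 4 4 → max 18
4 4 8 → max 8  < 16 ✓
4 8 0 → max 8  < 16 ✓
8 0 5 → max 8  < 16 ✓
0 5 15 → max 15  < 16 ✓
5 15 9 → max 15  < 16 ✓
15 9 4 → max 15  < 16 ✓
9 4 13 → max 13  < 16 ✓
4 13 6 → max 13  < 16 ✓
13 6 3 → max 13  < 16 ✓
6 3 2 → max 6  < 16 ✓
3 2 6 → max 6  < 16 ✓
2 6 10 → max 10  < 16 ✓
6 10 4 → max 10  < 16 ✓
10 4 9 → max 10  < 16 ✓
4 9 0 → max 9  < 16 ✓
15 windows satisfy the condition.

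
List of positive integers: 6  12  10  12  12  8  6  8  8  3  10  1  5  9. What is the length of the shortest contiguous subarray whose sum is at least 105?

add 6: running sum 6 < 105
add 12: running sum 18 < 105
add 10: running sum 28 < 105
add 12: running sum 40 < 105
add 12: running sum 52 < 105
add 8: running sum 60 < 105
add 6: running sum 66 < 105
add 8: running sum 74 < 105
add 8: running sum 82 < 105
add 3: running sum 85 < 105
add 10: running sum 95 < 105
add 1: running sum 96 < 105
add 5: running sum 101 < 105
end 13: [6, 12, 10, 12, 12, 8, 6, 8, 8, 3, 10, 1, 5, 9] sum 110, len 14
Shortest qualifying length: 14.

14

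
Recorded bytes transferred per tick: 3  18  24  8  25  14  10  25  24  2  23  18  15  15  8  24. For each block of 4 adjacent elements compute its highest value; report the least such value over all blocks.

18

[3, 18, 24, 8] → max 24
[18, 24, 8, 25] → max 25
[24, 8, 25, 14] → max 25
[8, 25, 14, 10] → max 25
[25, 14, 10, 25] → max 25
[14, 10, 25, 24] → max 25
[10, 25, 24, 2] → max 25
[25, 24, 2, 23] → max 25
[24, 2, 23, 18] → max 24
[2, 23, 18, 15] → max 23
[23, 18, 15, 15] → max 23
[18, 15, 15, 8] → max 18
[15, 15, 8, 24] → max 24
Least of these is 18.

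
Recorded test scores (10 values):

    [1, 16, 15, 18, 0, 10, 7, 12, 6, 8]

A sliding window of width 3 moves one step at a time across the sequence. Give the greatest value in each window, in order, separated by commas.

(1, 16, 15) → max 16
(16, 15, 18) → max 18
(15, 18, 0) → max 18
(18, 0, 10) → max 18
(0, 10, 7) → max 10
(10, 7, 12) → max 12
(7, 12, 6) → max 12
(12, 6, 8) → max 12

16, 18, 18, 18, 10, 12, 12, 12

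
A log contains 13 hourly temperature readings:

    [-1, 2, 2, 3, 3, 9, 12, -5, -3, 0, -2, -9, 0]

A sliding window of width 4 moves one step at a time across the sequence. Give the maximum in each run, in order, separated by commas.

-1 2 2 3 → max 3
2 2 3 3 → max 3
2 3 3 9 → max 9
3 3 9 12 → max 12
3 9 12 -5 → max 12
9 12 -5 -3 → max 12
12 -5 -3 0 → max 12
-5 -3 0 -2 → max 0
-3 0 -2 -9 → max 0
0 -2 -9 0 → max 0

3, 3, 9, 12, 12, 12, 12, 0, 0, 0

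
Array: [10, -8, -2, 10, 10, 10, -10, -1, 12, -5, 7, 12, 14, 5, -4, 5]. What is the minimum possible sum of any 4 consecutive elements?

-4

10 -8 -2 10 → sum 10
-8 -2 10 10 → sum 10
-2 10 10 10 → sum 28
10 10 10 -10 → sum 20
10 10 -10 -1 → sum 9
10 -10 -1 12 → sum 11
-10 -1 12 -5 → sum -4
-1 12 -5 7 → sum 13
12 -5 7 12 → sum 26
-5 7 12 14 → sum 28
7 12 14 5 → sum 38
12 14 5 -4 → sum 27
14 5 -4 5 → sum 20
Minimum of these is -4.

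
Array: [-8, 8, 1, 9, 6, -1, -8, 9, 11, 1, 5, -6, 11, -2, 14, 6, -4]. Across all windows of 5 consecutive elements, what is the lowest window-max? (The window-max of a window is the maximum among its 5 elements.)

-8 8 1 9 6 → max 9
8 1 9 6 -1 → max 9
1 9 6 -1 -8 → max 9
9 6 -1 -8 9 → max 9
6 -1 -8 9 11 → max 11
-1 -8 9 11 1 → max 11
-8 9 11 1 5 → max 11
9 11 1 5 -6 → max 11
11 1 5 -6 11 → max 11
1 5 -6 11 -2 → max 11
5 -6 11 -2 14 → max 14
-6 11 -2 14 6 → max 14
11 -2 14 6 -4 → max 14
Lowest of these is 9.

9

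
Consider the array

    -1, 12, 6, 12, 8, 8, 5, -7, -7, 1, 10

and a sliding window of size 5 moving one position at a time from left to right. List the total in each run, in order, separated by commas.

[-1, 12, 6, 12, 8] → sum 37
[12, 6, 12, 8, 8] → sum 46
[6, 12, 8, 8, 5] → sum 39
[12, 8, 8, 5, -7] → sum 26
[8, 8, 5, -7, -7] → sum 7
[8, 5, -7, -7, 1] → sum 0
[5, -7, -7, 1, 10] → sum 2

37, 46, 39, 26, 7, 0, 2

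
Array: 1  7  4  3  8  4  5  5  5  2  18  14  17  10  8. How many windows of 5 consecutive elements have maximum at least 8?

10

[1, 7, 4, 3, 8] → max 8  ≥ 8 ✓
[7, 4, 3, 8, 4] → max 8  ≥ 8 ✓
[4, 3, 8, 4, 5] → max 8  ≥ 8 ✓
[3, 8, 4, 5, 5] → max 8  ≥ 8 ✓
[8, 4, 5, 5, 5] → max 8  ≥ 8 ✓
[4, 5, 5, 5, 2] → max 5
[5, 5, 5, 2, 18] → max 18  ≥ 8 ✓
[5, 5, 2, 18, 14] → max 18  ≥ 8 ✓
[5, 2, 18, 14, 17] → max 18  ≥ 8 ✓
[2, 18, 14, 17, 10] → max 18  ≥ 8 ✓
[18, 14, 17, 10, 8] → max 18  ≥ 8 ✓
10 windows satisfy the condition.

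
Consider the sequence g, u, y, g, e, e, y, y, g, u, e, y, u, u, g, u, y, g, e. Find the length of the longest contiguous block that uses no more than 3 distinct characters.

[g] 1 distinct, len 1
[g, u] 2 distinct, len 2
[g, u, y] 3 distinct, len 3
[g, u, y, g] 3 distinct, len 4
[y, g, e] 3 distinct, len 3
[y, g, e, e] 3 distinct, len 4
[y, g, e, e, y] 3 distinct, len 5
[y, g, e, e, y, y] 3 distinct, len 6
[y, g, e, e, y, y, g] 3 distinct, len 7
[y, y, g, u] 3 distinct, len 4
[g, u, e] 3 distinct, len 3
[u, e, y] 3 distinct, len 3
[u, e, y, u] 3 distinct, len 4
[u, e, y, u, u] 3 distinct, len 5
[y, u, u, g] 3 distinct, len 4
[y, u, u, g, u] 3 distinct, len 5
[y, u, u, g, u, y] 3 distinct, len 6
[y, u, u, g, u, y, g] 3 distinct, len 7
[y, g, e] 3 distinct, len 3
Longest length with ≤3 distinct: 7.

7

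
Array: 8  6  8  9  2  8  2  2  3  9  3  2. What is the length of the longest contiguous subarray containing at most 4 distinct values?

Extend right; when distinct count exceeds 4, shrink from the left:
[8] 1 distinct, len 1
[8, 6] 2 distinct, len 2
[8, 6, 8] 2 distinct, len 3
[8, 6, 8, 9] 3 distinct, len 4
[8, 6, 8, 9, 2] 4 distinct, len 5
[8, 6, 8, 9, 2, 8] 4 distinct, len 6
[8, 6, 8, 9, 2, 8, 2] 4 distinct, len 7
[8, 6, 8, 9, 2, 8, 2, 2] 4 distinct, len 8
[8, 9, 2, 8, 2, 2, 3] 4 distinct, len 7
[8, 9, 2, 8, 2, 2, 3, 9] 4 distinct, len 8
[8, 9, 2, 8, 2, 2, 3, 9, 3] 4 distinct, len 9
[8, 9, 2, 8, 2, 2, 3, 9, 3, 2] 4 distinct, len 10
Longest length with ≤4 distinct: 10.

10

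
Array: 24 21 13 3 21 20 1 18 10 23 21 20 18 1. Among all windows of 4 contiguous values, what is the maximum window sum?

82

[24, 21, 13, 3] → sum 61
[21, 13, 3, 21] → sum 58
[13, 3, 21, 20] → sum 57
[3, 21, 20, 1] → sum 45
[21, 20, 1, 18] → sum 60
[20, 1, 18, 10] → sum 49
[1, 18, 10, 23] → sum 52
[18, 10, 23, 21] → sum 72
[10, 23, 21, 20] → sum 74
[23, 21, 20, 18] → sum 82
[21, 20, 18, 1] → sum 60
Maximum of these is 82.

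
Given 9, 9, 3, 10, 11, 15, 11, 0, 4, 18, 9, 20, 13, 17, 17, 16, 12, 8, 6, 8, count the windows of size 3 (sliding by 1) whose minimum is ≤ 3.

9 9 3 → min 3  ≤ 3 ✓
9 3 10 → min 3  ≤ 3 ✓
3 10 11 → min 3  ≤ 3 ✓
10 11 15 → min 10
11 15 11 → min 11
15 11 0 → min 0  ≤ 3 ✓
11 0 4 → min 0  ≤ 3 ✓
0 4 18 → min 0  ≤ 3 ✓
4 18 9 → min 4
18 9 20 → min 9
9 20 13 → min 9
20 13 17 → min 13
13 17 17 → min 13
17 17 16 → min 16
17 16 12 → min 12
16 12 8 → min 8
12 8 6 → min 6
8 6 8 → min 6
6 windows satisfy the condition.

6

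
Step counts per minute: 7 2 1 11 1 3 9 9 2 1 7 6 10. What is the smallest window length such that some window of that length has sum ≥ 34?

Extend right; whenever the sum reaches 34, record the length and shrink from the left:
add 7: running sum 7 < 34
add 2: running sum 9 < 34
add 1: running sum 10 < 34
add 11: running sum 21 < 34
add 1: running sum 22 < 34
add 3: running sum 25 < 34
add 9: shortest ending here [7, 2, 1, 11, 1, 3, 9] sum 34, len 7
add 9: shortest ending here [1, 11, 1, 3, 9, 9] sum 34, len 6
add 2: shortest ending here [11, 1, 3, 9, 9, 2] sum 35, len 6
add 1: shortest ending here [11, 1, 3, 9, 9, 2, 1] sum 36, len 7
add 7: shortest ending here [11, 1, 3, 9, 9, 2, 1, 7] sum 43, len 8
add 6: shortest ending here [9, 9, 2, 1, 7, 6] sum 34, len 6
add 10: shortest ending here [9, 2, 1, 7, 6, 10] sum 35, len 6
Shortest qualifying length: 6.

6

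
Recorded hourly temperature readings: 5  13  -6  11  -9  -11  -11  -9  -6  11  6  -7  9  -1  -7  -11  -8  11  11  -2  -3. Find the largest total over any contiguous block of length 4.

Window sums for each of the 18 positions:
5 13 -6 11 → sum 23
13 -6 11 -9 → sum 9
-6 11 -9 -11 → sum -15
11 -9 -11 -11 → sum -20
-9 -11 -11 -9 → sum -40
-11 -11 -9 -6 → sum -37
-11 -9 -6 11 → sum -15
-9 -6 11 6 → sum 2
-6 11 6 -7 → sum 4
11 6 -7 9 → sum 19
6 -7 9 -1 → sum 7
-7 9 -1 -7 → sum -6
9 -1 -7 -11 → sum -10
-1 -7 -11 -8 → sum -27
-7 -11 -8 11 → sum -15
-11 -8 11 11 → sum 3
-8 11 11 -2 → sum 12
11 11 -2 -3 → sum 17
Largest of these is 23.

23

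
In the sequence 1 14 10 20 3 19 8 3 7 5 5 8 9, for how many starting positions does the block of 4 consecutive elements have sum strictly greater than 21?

(1, 14, 10, 20) → sum 45  > 21 ✓
(14, 10, 20, 3) → sum 47  > 21 ✓
(10, 20, 3, 19) → sum 52  > 21 ✓
(20, 3, 19, 8) → sum 50  > 21 ✓
(3, 19, 8, 3) → sum 33  > 21 ✓
(19, 8, 3, 7) → sum 37  > 21 ✓
(8, 3, 7, 5) → sum 23  > 21 ✓
(3, 7, 5, 5) → sum 20
(7, 5, 5, 8) → sum 25  > 21 ✓
(5, 5, 8, 9) → sum 27  > 21 ✓
9 windows satisfy the condition.

9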